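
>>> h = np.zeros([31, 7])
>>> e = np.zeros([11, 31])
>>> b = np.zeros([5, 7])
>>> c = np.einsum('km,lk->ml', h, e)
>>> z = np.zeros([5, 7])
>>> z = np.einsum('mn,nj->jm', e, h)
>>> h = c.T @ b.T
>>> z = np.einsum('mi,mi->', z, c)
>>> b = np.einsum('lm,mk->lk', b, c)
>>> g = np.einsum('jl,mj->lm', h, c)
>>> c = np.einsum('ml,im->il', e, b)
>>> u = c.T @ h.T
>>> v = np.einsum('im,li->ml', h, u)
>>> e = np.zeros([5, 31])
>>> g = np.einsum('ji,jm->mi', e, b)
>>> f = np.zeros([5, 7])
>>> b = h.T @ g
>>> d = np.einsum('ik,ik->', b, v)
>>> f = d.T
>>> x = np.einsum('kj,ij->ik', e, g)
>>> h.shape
(11, 5)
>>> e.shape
(5, 31)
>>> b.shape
(5, 31)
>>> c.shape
(5, 31)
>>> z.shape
()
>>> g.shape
(11, 31)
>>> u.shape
(31, 11)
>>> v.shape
(5, 31)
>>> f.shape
()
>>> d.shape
()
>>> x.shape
(11, 5)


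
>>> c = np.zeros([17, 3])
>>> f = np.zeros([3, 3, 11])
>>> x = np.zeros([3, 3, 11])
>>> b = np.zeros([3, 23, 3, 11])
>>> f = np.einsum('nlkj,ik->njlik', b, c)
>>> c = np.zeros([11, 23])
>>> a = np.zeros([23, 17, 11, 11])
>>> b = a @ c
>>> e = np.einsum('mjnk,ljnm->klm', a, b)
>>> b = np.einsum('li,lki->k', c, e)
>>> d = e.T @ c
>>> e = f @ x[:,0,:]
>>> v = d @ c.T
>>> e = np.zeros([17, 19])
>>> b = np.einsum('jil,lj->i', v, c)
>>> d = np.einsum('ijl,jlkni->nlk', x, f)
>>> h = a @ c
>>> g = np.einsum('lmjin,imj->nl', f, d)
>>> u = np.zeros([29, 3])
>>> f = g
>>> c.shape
(11, 23)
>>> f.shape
(3, 3)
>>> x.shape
(3, 3, 11)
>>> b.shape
(23,)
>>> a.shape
(23, 17, 11, 11)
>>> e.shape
(17, 19)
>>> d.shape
(17, 11, 23)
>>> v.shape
(23, 23, 11)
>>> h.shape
(23, 17, 11, 23)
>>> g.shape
(3, 3)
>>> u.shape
(29, 3)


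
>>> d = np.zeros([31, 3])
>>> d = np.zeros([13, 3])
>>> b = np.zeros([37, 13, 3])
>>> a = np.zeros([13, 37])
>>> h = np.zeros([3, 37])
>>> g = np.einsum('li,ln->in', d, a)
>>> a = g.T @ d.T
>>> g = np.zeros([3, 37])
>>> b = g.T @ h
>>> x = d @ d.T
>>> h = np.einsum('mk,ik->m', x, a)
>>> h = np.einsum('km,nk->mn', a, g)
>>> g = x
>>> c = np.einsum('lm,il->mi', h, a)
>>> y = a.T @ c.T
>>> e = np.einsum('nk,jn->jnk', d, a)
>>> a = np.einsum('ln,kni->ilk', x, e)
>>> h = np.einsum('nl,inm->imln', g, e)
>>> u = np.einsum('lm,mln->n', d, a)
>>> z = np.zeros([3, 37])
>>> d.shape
(13, 3)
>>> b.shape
(37, 37)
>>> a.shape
(3, 13, 37)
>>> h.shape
(37, 3, 13, 13)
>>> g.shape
(13, 13)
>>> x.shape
(13, 13)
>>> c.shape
(3, 37)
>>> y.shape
(13, 3)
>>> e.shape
(37, 13, 3)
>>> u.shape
(37,)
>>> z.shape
(3, 37)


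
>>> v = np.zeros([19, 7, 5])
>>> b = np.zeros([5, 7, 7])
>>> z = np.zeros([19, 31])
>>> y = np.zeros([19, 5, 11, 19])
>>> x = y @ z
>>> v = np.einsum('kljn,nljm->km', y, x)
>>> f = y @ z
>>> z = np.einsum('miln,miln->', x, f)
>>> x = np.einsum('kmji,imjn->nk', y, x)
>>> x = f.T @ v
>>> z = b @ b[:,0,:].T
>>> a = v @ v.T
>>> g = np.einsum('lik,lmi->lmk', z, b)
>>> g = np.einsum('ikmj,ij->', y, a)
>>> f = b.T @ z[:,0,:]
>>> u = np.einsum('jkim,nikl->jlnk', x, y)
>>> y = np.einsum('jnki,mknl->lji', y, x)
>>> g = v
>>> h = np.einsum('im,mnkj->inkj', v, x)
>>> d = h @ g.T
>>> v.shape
(19, 31)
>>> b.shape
(5, 7, 7)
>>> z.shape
(5, 7, 5)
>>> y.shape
(31, 19, 19)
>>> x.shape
(31, 11, 5, 31)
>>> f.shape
(7, 7, 5)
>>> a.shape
(19, 19)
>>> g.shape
(19, 31)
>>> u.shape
(31, 19, 19, 11)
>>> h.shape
(19, 11, 5, 31)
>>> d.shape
(19, 11, 5, 19)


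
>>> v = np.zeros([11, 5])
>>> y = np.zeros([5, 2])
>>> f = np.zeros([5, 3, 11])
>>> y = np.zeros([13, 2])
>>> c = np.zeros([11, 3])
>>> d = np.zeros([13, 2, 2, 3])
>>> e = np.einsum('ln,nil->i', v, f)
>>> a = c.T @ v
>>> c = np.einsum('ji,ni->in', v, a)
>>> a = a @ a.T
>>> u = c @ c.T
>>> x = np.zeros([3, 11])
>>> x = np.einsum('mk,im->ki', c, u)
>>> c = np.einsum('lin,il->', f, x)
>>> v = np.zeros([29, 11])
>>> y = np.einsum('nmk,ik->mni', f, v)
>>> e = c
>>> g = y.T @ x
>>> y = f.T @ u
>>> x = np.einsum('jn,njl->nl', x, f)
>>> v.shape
(29, 11)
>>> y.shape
(11, 3, 5)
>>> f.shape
(5, 3, 11)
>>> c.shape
()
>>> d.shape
(13, 2, 2, 3)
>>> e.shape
()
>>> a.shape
(3, 3)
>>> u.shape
(5, 5)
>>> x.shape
(5, 11)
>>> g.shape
(29, 5, 5)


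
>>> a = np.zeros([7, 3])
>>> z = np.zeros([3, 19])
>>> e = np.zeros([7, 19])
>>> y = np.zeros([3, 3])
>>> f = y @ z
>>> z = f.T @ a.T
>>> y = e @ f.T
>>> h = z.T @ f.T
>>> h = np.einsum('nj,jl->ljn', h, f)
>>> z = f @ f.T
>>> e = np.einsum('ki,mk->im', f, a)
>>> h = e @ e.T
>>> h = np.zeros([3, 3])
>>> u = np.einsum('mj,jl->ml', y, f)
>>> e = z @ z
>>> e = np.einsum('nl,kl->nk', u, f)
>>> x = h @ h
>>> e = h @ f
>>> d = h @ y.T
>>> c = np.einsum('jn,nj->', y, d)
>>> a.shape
(7, 3)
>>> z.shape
(3, 3)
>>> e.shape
(3, 19)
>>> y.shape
(7, 3)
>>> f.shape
(3, 19)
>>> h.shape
(3, 3)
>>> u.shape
(7, 19)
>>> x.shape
(3, 3)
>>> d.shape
(3, 7)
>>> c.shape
()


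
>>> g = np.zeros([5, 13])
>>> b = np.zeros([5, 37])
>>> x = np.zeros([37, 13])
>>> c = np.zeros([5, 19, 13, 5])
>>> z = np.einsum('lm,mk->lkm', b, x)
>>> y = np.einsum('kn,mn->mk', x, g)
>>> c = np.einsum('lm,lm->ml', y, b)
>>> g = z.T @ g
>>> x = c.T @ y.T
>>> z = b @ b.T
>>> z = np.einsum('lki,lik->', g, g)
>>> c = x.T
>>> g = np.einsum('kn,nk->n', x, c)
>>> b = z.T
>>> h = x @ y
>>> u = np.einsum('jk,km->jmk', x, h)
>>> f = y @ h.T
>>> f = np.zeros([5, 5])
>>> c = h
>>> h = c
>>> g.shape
(5,)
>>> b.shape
()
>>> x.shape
(5, 5)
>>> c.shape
(5, 37)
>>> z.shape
()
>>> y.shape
(5, 37)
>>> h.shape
(5, 37)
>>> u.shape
(5, 37, 5)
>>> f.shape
(5, 5)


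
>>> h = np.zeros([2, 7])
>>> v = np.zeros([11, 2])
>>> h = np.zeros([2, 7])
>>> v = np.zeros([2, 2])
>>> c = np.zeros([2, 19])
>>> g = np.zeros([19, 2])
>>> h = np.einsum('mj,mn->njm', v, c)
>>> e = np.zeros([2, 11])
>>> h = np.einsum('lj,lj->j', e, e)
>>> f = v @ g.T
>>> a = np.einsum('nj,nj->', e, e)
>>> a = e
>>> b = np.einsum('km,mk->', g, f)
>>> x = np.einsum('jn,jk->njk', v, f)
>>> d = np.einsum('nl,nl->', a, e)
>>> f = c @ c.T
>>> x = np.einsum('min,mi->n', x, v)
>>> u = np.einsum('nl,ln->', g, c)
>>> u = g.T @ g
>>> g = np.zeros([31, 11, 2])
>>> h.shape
(11,)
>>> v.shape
(2, 2)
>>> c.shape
(2, 19)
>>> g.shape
(31, 11, 2)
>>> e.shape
(2, 11)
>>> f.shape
(2, 2)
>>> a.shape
(2, 11)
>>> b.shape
()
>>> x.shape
(19,)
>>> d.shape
()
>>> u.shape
(2, 2)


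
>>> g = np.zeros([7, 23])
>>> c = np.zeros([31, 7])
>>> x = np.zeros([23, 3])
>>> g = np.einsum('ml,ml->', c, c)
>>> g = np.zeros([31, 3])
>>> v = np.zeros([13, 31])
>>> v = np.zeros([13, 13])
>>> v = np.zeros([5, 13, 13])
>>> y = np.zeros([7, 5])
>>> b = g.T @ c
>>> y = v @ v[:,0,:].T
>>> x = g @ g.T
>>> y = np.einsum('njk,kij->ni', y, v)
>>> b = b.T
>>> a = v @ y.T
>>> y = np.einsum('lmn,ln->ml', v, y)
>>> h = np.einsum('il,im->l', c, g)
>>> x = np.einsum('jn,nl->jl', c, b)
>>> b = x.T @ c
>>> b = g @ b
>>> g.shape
(31, 3)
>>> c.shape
(31, 7)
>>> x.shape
(31, 3)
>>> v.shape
(5, 13, 13)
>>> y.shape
(13, 5)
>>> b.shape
(31, 7)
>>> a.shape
(5, 13, 5)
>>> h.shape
(7,)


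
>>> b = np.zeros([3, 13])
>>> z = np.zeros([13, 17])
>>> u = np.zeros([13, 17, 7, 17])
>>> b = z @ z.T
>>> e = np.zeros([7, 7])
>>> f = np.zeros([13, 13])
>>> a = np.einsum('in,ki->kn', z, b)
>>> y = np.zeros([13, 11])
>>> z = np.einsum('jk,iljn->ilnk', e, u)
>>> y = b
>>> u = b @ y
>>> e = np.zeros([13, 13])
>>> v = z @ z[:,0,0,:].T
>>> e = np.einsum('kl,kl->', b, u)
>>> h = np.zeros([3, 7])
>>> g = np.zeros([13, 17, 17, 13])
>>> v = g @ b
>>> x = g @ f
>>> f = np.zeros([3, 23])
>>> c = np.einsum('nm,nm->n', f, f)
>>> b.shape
(13, 13)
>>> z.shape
(13, 17, 17, 7)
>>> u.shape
(13, 13)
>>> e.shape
()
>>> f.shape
(3, 23)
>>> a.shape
(13, 17)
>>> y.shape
(13, 13)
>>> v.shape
(13, 17, 17, 13)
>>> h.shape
(3, 7)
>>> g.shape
(13, 17, 17, 13)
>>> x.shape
(13, 17, 17, 13)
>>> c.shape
(3,)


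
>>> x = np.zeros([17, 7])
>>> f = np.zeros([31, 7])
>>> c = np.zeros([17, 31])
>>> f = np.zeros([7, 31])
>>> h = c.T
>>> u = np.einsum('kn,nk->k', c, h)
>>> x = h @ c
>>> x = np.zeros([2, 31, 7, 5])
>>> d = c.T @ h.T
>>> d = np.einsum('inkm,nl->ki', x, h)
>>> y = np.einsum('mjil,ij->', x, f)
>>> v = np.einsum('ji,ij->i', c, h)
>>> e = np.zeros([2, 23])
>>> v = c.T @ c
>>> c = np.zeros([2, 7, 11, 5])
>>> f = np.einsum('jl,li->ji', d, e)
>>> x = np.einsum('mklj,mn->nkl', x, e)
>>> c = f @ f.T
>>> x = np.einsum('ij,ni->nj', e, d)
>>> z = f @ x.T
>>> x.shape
(7, 23)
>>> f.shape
(7, 23)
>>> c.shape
(7, 7)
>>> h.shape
(31, 17)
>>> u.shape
(17,)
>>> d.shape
(7, 2)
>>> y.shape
()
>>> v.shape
(31, 31)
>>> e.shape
(2, 23)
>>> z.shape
(7, 7)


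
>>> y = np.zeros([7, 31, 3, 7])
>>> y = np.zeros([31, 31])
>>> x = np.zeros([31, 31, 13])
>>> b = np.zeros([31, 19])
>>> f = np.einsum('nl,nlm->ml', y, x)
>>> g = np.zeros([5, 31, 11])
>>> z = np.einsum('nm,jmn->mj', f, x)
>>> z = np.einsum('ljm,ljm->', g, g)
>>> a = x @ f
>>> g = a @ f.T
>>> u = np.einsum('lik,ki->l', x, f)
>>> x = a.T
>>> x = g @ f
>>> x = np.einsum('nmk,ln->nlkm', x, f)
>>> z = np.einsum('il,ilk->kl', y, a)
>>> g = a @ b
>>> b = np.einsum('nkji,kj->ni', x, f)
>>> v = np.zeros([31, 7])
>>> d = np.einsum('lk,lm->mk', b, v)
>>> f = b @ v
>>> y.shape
(31, 31)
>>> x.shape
(31, 13, 31, 31)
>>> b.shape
(31, 31)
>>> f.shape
(31, 7)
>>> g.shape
(31, 31, 19)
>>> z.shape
(31, 31)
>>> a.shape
(31, 31, 31)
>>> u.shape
(31,)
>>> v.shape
(31, 7)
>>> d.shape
(7, 31)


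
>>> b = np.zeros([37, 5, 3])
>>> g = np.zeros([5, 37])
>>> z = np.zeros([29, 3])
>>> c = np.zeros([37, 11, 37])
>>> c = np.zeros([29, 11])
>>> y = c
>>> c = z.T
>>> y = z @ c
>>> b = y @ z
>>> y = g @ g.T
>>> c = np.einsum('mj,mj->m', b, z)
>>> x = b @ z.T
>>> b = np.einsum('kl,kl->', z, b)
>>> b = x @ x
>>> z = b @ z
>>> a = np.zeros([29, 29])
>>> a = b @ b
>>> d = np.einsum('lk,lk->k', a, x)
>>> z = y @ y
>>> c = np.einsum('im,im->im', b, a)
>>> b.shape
(29, 29)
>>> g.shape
(5, 37)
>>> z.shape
(5, 5)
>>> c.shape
(29, 29)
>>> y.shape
(5, 5)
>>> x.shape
(29, 29)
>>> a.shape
(29, 29)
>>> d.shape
(29,)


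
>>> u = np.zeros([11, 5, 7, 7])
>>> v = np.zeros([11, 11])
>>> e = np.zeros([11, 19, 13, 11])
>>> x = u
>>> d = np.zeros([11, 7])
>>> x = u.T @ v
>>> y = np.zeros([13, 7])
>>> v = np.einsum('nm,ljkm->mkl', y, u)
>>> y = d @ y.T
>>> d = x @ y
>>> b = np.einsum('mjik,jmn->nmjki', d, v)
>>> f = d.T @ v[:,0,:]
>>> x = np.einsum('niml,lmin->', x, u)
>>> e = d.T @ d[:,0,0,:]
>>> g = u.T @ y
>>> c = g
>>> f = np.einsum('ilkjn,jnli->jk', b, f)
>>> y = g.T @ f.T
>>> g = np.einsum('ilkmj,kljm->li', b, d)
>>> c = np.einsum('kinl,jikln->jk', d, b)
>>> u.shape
(11, 5, 7, 7)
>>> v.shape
(7, 7, 11)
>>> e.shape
(13, 5, 7, 13)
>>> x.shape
()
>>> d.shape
(7, 7, 5, 13)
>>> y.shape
(13, 5, 7, 13)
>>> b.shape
(11, 7, 7, 13, 5)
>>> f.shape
(13, 7)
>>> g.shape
(7, 11)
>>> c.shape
(11, 7)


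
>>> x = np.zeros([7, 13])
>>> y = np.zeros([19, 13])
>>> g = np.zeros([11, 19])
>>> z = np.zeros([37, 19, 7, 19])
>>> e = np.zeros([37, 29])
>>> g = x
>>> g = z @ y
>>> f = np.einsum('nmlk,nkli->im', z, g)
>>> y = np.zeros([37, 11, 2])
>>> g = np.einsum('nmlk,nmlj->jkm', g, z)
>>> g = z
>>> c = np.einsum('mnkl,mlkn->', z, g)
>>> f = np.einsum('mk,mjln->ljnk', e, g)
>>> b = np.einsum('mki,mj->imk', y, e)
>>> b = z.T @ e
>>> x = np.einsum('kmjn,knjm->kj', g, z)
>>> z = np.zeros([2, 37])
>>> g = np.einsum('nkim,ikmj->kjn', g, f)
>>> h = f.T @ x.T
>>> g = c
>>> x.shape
(37, 7)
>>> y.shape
(37, 11, 2)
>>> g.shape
()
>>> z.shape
(2, 37)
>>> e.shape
(37, 29)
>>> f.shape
(7, 19, 19, 29)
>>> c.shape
()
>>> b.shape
(19, 7, 19, 29)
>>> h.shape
(29, 19, 19, 37)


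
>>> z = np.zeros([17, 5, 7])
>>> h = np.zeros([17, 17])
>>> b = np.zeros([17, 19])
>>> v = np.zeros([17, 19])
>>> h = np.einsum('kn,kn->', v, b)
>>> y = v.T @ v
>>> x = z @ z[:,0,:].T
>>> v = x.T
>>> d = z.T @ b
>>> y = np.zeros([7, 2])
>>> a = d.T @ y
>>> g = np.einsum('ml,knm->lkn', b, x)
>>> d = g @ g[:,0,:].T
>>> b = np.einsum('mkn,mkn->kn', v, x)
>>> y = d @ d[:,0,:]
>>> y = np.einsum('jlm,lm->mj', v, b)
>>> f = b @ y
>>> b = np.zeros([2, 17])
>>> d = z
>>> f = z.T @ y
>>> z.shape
(17, 5, 7)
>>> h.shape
()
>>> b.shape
(2, 17)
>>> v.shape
(17, 5, 17)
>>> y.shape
(17, 17)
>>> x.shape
(17, 5, 17)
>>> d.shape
(17, 5, 7)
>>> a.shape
(19, 5, 2)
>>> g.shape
(19, 17, 5)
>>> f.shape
(7, 5, 17)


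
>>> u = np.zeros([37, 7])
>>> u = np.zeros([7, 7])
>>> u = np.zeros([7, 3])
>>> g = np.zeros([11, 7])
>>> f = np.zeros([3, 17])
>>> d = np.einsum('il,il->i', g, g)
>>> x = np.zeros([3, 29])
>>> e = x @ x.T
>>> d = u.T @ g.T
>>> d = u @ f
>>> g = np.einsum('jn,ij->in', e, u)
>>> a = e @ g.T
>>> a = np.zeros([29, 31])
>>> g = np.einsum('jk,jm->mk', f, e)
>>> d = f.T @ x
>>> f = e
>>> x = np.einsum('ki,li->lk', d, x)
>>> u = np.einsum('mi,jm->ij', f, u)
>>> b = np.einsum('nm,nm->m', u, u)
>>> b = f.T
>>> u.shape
(3, 7)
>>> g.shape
(3, 17)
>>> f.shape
(3, 3)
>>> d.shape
(17, 29)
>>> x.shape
(3, 17)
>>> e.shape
(3, 3)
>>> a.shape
(29, 31)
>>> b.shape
(3, 3)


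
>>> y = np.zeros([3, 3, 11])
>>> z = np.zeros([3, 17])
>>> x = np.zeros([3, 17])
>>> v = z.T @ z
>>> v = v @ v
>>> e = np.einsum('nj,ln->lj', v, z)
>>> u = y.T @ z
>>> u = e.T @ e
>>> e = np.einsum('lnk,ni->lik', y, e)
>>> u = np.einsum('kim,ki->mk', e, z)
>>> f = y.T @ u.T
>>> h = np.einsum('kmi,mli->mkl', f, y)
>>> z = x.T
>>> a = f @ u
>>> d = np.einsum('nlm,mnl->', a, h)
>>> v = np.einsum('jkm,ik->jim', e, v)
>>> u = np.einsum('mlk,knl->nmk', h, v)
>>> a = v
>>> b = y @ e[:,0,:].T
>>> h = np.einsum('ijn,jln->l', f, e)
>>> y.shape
(3, 3, 11)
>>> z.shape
(17, 3)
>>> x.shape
(3, 17)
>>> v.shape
(3, 17, 11)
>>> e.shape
(3, 17, 11)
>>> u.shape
(17, 3, 3)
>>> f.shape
(11, 3, 11)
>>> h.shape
(17,)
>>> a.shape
(3, 17, 11)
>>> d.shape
()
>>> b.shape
(3, 3, 3)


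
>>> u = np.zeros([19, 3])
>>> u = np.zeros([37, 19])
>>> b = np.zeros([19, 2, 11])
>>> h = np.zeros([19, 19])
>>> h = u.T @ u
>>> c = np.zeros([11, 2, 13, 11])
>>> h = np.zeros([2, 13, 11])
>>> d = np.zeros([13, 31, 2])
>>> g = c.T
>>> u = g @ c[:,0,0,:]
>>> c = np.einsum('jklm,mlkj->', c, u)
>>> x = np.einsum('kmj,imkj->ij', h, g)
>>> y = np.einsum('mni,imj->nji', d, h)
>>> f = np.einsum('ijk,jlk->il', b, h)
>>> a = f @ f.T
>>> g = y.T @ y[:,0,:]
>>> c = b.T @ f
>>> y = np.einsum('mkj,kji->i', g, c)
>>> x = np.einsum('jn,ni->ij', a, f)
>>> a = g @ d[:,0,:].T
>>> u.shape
(11, 13, 2, 11)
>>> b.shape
(19, 2, 11)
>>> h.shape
(2, 13, 11)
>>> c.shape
(11, 2, 13)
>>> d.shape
(13, 31, 2)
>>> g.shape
(2, 11, 2)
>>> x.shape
(13, 19)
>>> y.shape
(13,)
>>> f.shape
(19, 13)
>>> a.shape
(2, 11, 13)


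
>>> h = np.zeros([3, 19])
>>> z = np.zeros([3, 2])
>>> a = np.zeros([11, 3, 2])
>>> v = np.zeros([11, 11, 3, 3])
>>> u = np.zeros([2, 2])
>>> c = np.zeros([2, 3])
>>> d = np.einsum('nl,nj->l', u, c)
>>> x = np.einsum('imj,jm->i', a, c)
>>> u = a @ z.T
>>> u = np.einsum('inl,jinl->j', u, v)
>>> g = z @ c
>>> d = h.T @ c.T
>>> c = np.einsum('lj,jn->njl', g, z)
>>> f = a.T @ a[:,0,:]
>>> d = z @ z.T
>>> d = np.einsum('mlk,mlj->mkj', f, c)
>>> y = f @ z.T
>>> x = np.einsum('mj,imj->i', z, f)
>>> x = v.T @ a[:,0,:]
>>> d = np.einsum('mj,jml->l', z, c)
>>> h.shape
(3, 19)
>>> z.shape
(3, 2)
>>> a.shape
(11, 3, 2)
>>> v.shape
(11, 11, 3, 3)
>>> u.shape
(11,)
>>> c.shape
(2, 3, 3)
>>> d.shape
(3,)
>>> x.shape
(3, 3, 11, 2)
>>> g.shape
(3, 3)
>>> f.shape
(2, 3, 2)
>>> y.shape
(2, 3, 3)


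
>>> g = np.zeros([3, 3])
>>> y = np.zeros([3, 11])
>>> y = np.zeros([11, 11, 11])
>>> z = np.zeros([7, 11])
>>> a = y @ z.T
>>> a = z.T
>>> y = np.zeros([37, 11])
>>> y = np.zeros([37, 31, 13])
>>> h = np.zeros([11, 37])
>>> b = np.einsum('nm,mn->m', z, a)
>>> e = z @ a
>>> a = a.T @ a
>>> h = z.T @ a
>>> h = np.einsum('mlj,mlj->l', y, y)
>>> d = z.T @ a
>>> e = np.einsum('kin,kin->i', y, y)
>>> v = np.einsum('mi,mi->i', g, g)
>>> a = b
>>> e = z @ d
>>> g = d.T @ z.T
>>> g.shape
(7, 7)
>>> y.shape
(37, 31, 13)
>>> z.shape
(7, 11)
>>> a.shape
(11,)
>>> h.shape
(31,)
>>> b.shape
(11,)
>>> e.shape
(7, 7)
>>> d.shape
(11, 7)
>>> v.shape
(3,)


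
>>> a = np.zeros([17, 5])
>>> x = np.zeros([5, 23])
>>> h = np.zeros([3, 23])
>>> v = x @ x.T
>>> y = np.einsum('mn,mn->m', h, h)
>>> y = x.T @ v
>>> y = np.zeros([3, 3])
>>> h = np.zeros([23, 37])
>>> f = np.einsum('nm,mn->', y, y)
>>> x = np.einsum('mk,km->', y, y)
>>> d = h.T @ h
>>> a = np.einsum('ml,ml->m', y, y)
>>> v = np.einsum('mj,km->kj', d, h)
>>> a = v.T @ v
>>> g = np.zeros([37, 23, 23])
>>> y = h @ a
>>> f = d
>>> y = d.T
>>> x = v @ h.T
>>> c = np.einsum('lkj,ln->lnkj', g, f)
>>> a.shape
(37, 37)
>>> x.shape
(23, 23)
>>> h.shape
(23, 37)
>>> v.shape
(23, 37)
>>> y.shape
(37, 37)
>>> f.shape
(37, 37)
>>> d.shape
(37, 37)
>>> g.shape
(37, 23, 23)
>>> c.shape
(37, 37, 23, 23)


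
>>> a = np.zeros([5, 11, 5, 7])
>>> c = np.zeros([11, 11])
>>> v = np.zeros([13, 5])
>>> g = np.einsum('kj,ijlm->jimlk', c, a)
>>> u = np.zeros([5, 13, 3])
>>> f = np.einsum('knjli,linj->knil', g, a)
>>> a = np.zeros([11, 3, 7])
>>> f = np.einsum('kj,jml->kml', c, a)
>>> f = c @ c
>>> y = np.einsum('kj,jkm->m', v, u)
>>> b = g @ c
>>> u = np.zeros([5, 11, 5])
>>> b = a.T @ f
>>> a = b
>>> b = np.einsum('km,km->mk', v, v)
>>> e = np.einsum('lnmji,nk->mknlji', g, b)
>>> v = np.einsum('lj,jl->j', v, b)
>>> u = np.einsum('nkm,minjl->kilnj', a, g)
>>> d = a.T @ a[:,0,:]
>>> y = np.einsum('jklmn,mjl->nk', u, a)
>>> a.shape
(7, 3, 11)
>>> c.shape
(11, 11)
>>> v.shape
(5,)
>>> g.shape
(11, 5, 7, 5, 11)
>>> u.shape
(3, 5, 11, 7, 5)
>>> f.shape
(11, 11)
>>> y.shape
(5, 5)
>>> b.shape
(5, 13)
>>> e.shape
(7, 13, 5, 11, 5, 11)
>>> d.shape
(11, 3, 11)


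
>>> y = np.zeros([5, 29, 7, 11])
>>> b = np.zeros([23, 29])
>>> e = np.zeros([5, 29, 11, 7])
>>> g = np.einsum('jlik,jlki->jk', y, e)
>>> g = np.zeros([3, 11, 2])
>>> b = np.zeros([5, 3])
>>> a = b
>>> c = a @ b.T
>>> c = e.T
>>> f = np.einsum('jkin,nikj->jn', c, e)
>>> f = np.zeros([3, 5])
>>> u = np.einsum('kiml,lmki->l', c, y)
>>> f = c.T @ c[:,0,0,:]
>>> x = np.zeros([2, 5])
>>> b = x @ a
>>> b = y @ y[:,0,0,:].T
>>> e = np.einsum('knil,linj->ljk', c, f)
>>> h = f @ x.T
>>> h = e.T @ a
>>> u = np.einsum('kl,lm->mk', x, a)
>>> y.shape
(5, 29, 7, 11)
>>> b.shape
(5, 29, 7, 5)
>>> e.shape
(5, 5, 7)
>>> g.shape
(3, 11, 2)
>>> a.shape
(5, 3)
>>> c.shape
(7, 11, 29, 5)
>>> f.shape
(5, 29, 11, 5)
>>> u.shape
(3, 2)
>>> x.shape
(2, 5)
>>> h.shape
(7, 5, 3)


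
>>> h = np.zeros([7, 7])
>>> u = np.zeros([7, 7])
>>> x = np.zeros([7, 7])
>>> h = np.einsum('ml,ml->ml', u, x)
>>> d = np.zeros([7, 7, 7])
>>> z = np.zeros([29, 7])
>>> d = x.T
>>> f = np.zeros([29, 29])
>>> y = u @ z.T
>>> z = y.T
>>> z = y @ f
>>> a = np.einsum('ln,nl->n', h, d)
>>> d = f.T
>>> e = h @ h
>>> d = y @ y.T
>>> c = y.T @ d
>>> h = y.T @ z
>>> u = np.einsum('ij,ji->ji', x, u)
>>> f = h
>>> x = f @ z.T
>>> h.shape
(29, 29)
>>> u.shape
(7, 7)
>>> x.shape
(29, 7)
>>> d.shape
(7, 7)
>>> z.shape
(7, 29)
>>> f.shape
(29, 29)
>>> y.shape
(7, 29)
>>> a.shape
(7,)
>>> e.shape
(7, 7)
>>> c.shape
(29, 7)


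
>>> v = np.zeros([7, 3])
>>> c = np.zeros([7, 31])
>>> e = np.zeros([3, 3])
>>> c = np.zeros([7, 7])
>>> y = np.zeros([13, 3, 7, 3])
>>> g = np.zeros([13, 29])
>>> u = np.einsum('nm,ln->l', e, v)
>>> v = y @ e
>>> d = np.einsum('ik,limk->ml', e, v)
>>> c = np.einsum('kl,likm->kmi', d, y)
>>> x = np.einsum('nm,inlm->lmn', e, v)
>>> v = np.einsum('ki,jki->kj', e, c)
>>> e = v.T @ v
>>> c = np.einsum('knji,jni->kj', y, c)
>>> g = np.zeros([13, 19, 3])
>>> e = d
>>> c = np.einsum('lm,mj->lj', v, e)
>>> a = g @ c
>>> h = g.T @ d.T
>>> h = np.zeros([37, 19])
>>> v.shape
(3, 7)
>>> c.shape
(3, 13)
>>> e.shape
(7, 13)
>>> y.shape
(13, 3, 7, 3)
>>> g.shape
(13, 19, 3)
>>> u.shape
(7,)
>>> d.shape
(7, 13)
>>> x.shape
(7, 3, 3)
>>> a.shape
(13, 19, 13)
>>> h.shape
(37, 19)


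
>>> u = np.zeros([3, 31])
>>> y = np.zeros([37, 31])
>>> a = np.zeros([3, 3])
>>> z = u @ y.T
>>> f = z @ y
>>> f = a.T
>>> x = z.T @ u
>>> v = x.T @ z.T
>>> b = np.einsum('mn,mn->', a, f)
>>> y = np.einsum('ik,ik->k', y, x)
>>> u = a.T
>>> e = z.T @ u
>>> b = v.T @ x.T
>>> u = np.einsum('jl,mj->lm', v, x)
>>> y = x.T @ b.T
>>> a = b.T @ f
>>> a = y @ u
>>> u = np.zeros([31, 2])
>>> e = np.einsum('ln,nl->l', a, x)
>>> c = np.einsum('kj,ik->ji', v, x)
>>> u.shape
(31, 2)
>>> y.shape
(31, 3)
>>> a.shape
(31, 37)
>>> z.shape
(3, 37)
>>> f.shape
(3, 3)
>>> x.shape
(37, 31)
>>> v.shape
(31, 3)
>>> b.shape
(3, 37)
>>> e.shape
(31,)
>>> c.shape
(3, 37)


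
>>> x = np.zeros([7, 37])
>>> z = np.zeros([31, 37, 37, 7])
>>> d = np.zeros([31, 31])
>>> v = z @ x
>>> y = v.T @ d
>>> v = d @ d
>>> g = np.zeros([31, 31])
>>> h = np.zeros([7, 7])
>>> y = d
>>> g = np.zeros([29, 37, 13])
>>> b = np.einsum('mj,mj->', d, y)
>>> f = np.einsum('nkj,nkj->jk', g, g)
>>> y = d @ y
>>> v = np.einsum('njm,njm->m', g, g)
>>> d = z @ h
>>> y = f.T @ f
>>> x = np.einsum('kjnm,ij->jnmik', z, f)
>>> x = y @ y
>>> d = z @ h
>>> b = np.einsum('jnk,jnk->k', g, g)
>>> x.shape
(37, 37)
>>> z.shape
(31, 37, 37, 7)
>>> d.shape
(31, 37, 37, 7)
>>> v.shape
(13,)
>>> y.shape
(37, 37)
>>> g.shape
(29, 37, 13)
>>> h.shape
(7, 7)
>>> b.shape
(13,)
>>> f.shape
(13, 37)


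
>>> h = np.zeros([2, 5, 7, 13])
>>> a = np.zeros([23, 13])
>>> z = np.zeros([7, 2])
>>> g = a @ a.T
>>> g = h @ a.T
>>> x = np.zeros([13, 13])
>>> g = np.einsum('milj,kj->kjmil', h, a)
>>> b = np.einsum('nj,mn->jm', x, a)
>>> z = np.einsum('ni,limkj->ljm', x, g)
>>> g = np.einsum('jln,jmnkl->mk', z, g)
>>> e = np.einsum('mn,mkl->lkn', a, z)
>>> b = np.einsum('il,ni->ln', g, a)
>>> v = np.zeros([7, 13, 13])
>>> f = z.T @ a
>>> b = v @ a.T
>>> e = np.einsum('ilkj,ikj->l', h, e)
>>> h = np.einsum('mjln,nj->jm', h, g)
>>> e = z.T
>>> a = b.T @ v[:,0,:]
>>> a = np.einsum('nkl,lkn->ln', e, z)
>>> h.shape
(5, 2)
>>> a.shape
(23, 2)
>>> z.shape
(23, 7, 2)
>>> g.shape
(13, 5)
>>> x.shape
(13, 13)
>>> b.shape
(7, 13, 23)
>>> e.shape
(2, 7, 23)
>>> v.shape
(7, 13, 13)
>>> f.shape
(2, 7, 13)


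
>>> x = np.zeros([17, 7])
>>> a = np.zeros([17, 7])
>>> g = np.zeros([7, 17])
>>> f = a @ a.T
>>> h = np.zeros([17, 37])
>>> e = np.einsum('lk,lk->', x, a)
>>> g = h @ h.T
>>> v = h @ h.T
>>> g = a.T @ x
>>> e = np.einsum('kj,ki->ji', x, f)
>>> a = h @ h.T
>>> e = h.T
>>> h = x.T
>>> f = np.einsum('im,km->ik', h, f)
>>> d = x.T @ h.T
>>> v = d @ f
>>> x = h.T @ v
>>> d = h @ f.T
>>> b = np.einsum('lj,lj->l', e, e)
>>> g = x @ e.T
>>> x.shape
(17, 17)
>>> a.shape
(17, 17)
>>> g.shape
(17, 37)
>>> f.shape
(7, 17)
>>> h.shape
(7, 17)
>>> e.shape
(37, 17)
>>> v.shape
(7, 17)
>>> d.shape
(7, 7)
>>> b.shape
(37,)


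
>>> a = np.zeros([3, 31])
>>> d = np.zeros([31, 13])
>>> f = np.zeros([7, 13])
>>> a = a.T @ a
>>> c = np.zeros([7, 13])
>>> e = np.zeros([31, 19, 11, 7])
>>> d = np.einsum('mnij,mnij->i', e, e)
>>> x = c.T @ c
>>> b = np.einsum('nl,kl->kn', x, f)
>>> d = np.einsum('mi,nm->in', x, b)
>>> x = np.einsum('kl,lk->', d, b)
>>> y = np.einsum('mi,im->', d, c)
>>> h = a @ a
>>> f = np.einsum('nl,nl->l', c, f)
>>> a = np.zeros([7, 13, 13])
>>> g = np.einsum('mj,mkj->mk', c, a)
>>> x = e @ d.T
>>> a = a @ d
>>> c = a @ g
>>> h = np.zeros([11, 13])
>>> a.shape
(7, 13, 7)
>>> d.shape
(13, 7)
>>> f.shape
(13,)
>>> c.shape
(7, 13, 13)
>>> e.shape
(31, 19, 11, 7)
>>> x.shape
(31, 19, 11, 13)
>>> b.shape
(7, 13)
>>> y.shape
()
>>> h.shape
(11, 13)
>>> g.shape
(7, 13)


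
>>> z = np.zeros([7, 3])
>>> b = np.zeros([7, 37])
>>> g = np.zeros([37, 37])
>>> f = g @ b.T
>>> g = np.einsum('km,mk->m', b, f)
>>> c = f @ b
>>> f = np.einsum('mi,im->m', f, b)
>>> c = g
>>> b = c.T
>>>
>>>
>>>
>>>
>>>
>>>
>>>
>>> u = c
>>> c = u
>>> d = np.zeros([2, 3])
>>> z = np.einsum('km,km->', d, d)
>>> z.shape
()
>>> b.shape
(37,)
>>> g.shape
(37,)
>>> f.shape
(37,)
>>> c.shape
(37,)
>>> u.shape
(37,)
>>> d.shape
(2, 3)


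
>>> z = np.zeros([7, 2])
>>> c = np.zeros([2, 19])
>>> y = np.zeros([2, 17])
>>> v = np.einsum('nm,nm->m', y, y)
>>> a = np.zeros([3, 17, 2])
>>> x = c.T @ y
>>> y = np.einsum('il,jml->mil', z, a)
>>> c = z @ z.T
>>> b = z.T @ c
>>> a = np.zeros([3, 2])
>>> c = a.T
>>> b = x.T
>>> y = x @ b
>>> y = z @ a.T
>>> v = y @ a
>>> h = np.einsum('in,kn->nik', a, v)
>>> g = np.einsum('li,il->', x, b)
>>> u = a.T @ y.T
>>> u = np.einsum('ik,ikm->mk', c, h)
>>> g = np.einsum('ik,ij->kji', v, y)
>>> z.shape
(7, 2)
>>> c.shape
(2, 3)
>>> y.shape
(7, 3)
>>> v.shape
(7, 2)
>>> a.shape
(3, 2)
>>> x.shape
(19, 17)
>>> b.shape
(17, 19)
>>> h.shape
(2, 3, 7)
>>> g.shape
(2, 3, 7)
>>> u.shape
(7, 3)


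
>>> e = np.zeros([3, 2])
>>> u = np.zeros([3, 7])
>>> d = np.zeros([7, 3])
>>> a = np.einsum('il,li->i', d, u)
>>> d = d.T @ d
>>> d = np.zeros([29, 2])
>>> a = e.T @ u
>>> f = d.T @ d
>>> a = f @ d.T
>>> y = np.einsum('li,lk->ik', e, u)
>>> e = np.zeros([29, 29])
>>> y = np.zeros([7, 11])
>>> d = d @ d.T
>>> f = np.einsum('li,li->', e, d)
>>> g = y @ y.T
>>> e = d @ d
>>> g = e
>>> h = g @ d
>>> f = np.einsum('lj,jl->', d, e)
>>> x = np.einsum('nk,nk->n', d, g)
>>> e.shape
(29, 29)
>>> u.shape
(3, 7)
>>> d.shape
(29, 29)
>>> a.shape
(2, 29)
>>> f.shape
()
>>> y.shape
(7, 11)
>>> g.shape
(29, 29)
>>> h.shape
(29, 29)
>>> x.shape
(29,)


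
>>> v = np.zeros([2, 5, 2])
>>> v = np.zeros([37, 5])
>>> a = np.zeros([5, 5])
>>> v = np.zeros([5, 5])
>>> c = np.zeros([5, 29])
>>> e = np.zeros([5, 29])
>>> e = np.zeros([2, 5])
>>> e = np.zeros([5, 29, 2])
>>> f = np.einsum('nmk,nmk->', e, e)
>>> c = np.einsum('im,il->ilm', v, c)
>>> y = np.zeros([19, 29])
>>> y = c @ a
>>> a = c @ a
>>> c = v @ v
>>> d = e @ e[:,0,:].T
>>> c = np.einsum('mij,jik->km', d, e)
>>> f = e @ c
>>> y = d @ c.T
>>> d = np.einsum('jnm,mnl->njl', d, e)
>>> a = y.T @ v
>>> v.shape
(5, 5)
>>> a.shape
(2, 29, 5)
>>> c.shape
(2, 5)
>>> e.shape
(5, 29, 2)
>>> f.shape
(5, 29, 5)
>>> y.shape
(5, 29, 2)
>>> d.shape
(29, 5, 2)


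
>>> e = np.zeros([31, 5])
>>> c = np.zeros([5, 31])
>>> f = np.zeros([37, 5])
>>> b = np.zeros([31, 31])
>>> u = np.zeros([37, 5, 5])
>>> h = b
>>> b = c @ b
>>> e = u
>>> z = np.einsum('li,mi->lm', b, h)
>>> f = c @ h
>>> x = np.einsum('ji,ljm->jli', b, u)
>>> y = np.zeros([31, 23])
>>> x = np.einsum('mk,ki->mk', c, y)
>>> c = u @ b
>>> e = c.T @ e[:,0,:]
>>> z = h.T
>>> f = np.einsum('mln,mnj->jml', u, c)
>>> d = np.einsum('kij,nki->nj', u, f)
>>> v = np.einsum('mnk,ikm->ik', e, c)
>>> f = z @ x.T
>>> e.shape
(31, 5, 5)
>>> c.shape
(37, 5, 31)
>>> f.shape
(31, 5)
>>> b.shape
(5, 31)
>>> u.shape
(37, 5, 5)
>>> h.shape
(31, 31)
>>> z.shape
(31, 31)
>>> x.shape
(5, 31)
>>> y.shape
(31, 23)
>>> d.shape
(31, 5)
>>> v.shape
(37, 5)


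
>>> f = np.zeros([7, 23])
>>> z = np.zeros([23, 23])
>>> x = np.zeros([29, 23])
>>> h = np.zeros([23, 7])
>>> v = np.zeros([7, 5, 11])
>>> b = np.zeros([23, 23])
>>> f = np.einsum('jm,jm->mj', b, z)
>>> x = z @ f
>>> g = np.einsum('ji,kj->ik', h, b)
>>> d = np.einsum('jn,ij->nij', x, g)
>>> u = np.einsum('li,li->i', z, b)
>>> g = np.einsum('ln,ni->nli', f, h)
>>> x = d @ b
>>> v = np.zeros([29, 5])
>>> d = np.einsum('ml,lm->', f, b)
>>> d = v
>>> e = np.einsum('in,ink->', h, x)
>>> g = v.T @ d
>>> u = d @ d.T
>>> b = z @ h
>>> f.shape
(23, 23)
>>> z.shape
(23, 23)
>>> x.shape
(23, 7, 23)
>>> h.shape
(23, 7)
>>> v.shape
(29, 5)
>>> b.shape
(23, 7)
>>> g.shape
(5, 5)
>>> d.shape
(29, 5)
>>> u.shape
(29, 29)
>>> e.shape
()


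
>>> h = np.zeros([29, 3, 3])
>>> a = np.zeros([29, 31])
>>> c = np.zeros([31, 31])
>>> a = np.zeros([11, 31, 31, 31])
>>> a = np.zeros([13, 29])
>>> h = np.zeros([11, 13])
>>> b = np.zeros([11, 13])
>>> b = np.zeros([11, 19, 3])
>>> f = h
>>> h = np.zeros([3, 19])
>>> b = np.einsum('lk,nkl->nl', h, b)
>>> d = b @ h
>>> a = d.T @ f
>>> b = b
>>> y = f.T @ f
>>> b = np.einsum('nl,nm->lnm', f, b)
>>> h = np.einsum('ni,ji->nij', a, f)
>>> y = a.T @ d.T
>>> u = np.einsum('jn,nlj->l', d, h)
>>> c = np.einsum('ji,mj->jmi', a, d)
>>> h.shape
(19, 13, 11)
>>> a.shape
(19, 13)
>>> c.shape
(19, 11, 13)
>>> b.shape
(13, 11, 3)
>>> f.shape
(11, 13)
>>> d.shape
(11, 19)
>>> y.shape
(13, 11)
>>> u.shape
(13,)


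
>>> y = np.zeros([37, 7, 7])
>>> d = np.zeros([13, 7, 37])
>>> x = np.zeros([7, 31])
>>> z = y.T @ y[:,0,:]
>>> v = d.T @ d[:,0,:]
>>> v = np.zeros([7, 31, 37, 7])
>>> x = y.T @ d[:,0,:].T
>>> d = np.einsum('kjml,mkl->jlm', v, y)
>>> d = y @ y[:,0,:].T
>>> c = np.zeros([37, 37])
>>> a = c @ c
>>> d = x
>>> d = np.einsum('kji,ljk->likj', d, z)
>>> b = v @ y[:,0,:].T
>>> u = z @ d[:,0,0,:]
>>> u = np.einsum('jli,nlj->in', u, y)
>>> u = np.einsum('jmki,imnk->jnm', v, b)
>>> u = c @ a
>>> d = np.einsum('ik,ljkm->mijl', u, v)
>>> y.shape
(37, 7, 7)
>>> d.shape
(7, 37, 31, 7)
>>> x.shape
(7, 7, 13)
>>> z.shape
(7, 7, 7)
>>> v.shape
(7, 31, 37, 7)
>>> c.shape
(37, 37)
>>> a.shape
(37, 37)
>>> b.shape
(7, 31, 37, 37)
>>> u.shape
(37, 37)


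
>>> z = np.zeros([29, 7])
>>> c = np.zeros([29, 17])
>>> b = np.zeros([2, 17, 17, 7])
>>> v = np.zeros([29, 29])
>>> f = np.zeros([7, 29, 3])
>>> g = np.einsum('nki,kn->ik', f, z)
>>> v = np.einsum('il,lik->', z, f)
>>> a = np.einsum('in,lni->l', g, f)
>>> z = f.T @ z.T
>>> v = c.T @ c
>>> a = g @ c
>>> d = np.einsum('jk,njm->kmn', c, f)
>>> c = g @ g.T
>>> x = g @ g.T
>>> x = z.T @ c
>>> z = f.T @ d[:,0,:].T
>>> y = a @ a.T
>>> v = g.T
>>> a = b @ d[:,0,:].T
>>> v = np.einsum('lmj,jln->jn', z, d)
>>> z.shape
(3, 29, 17)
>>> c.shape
(3, 3)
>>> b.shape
(2, 17, 17, 7)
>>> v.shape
(17, 7)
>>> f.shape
(7, 29, 3)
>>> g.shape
(3, 29)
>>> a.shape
(2, 17, 17, 17)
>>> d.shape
(17, 3, 7)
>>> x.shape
(29, 29, 3)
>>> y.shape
(3, 3)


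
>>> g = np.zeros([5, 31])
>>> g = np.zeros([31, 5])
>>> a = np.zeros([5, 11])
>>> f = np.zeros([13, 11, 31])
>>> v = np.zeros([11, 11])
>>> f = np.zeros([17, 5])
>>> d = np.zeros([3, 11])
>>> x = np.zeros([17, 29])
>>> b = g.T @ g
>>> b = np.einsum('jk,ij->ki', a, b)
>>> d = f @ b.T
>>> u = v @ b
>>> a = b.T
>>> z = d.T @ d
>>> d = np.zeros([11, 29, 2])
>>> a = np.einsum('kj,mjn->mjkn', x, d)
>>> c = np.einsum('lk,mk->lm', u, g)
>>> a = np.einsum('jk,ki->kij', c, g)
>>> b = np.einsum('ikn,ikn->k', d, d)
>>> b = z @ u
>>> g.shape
(31, 5)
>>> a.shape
(31, 5, 11)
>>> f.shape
(17, 5)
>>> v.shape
(11, 11)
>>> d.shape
(11, 29, 2)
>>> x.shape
(17, 29)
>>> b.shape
(11, 5)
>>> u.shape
(11, 5)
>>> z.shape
(11, 11)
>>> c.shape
(11, 31)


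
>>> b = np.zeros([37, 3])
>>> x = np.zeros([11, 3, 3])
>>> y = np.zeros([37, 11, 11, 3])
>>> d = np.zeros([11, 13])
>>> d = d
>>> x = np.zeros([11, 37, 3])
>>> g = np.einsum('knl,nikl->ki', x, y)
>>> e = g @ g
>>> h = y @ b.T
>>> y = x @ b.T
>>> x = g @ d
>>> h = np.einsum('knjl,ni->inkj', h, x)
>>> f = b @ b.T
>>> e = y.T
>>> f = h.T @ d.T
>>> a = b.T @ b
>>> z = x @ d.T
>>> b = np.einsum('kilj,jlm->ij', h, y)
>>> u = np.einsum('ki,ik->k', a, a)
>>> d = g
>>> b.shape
(11, 11)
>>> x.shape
(11, 13)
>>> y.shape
(11, 37, 37)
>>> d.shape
(11, 11)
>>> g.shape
(11, 11)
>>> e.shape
(37, 37, 11)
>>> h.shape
(13, 11, 37, 11)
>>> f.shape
(11, 37, 11, 11)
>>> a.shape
(3, 3)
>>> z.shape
(11, 11)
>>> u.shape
(3,)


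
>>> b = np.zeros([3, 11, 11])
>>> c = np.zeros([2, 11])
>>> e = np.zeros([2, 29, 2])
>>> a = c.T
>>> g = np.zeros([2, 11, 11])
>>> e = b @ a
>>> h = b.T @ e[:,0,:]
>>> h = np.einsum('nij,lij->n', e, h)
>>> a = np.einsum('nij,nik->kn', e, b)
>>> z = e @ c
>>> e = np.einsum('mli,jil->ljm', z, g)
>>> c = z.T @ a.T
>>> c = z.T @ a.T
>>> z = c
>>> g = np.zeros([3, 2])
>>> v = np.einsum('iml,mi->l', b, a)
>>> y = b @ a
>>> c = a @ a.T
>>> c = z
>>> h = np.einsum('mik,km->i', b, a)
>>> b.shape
(3, 11, 11)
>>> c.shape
(11, 11, 11)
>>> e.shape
(11, 2, 3)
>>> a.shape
(11, 3)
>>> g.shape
(3, 2)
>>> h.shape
(11,)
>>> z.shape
(11, 11, 11)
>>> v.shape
(11,)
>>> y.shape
(3, 11, 3)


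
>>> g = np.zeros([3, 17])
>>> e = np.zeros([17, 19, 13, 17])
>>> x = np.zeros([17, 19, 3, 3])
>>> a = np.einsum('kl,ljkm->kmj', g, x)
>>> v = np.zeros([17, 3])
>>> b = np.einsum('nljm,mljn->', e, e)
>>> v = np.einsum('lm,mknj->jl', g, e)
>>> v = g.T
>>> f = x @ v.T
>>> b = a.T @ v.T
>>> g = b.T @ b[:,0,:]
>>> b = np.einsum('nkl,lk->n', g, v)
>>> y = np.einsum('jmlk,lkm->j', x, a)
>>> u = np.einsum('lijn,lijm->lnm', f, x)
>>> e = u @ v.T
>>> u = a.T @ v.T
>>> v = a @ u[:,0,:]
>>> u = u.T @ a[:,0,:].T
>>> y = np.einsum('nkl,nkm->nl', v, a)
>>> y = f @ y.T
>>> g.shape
(17, 3, 17)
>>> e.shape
(17, 17, 17)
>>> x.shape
(17, 19, 3, 3)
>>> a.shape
(3, 3, 19)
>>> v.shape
(3, 3, 17)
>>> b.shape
(17,)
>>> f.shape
(17, 19, 3, 17)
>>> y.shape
(17, 19, 3, 3)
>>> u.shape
(17, 3, 3)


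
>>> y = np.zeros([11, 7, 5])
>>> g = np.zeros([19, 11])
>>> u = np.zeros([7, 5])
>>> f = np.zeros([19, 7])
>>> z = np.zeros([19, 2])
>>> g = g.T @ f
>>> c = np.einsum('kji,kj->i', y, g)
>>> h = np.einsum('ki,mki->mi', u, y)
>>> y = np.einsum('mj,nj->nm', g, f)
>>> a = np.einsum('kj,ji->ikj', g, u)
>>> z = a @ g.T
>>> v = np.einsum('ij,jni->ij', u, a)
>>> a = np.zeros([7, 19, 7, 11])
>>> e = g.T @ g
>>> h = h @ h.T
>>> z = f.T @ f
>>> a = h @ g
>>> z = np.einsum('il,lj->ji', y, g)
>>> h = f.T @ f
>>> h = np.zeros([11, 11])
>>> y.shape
(19, 11)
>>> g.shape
(11, 7)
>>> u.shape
(7, 5)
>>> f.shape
(19, 7)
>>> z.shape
(7, 19)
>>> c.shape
(5,)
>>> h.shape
(11, 11)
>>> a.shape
(11, 7)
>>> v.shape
(7, 5)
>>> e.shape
(7, 7)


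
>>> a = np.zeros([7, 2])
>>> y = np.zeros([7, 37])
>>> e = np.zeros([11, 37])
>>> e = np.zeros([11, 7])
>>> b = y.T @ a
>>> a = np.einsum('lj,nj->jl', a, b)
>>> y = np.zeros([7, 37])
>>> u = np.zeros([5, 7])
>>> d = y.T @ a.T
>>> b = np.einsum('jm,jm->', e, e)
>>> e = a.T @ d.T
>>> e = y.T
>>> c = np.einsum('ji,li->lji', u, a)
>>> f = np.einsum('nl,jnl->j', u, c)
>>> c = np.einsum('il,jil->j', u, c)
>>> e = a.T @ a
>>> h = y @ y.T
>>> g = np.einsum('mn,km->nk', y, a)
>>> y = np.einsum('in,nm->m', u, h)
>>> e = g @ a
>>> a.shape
(2, 7)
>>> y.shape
(7,)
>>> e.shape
(37, 7)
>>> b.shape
()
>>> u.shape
(5, 7)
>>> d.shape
(37, 2)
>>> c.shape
(2,)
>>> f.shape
(2,)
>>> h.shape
(7, 7)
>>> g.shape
(37, 2)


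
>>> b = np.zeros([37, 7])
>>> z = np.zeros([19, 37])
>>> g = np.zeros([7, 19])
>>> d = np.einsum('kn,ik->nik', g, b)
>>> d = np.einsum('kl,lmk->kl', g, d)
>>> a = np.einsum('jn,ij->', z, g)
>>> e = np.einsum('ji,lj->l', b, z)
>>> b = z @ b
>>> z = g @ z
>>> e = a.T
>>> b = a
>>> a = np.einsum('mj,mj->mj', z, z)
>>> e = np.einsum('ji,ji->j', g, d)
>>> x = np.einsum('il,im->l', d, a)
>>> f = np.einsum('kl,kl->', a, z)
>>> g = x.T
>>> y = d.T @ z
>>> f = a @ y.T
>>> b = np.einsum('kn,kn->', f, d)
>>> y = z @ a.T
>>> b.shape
()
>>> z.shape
(7, 37)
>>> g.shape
(19,)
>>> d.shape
(7, 19)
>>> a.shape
(7, 37)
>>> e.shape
(7,)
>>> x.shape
(19,)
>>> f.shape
(7, 19)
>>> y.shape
(7, 7)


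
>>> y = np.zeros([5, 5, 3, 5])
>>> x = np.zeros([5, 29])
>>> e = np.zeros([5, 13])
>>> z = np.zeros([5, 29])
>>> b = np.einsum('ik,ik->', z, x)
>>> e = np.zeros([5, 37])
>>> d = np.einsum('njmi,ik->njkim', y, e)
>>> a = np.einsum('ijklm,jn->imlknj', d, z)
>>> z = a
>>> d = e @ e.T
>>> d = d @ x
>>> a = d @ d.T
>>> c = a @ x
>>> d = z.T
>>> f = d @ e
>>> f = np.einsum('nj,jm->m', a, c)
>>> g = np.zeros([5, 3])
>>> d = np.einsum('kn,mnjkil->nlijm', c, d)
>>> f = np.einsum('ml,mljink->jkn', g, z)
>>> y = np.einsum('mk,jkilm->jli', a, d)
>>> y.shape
(29, 37, 3)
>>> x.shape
(5, 29)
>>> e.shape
(5, 37)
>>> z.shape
(5, 3, 5, 37, 29, 5)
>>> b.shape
()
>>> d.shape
(29, 5, 3, 37, 5)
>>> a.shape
(5, 5)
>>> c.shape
(5, 29)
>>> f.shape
(5, 5, 29)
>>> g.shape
(5, 3)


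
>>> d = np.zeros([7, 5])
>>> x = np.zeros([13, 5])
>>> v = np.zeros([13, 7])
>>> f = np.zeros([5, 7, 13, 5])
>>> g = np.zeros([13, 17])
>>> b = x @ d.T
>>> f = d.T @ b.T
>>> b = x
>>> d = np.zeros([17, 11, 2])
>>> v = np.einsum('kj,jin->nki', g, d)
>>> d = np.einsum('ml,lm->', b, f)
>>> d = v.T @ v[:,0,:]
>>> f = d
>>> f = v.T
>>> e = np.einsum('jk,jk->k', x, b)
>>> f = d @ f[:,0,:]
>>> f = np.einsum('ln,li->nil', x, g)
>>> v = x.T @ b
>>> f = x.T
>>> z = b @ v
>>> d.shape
(11, 13, 11)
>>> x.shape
(13, 5)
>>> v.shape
(5, 5)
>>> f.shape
(5, 13)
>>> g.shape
(13, 17)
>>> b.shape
(13, 5)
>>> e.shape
(5,)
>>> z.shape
(13, 5)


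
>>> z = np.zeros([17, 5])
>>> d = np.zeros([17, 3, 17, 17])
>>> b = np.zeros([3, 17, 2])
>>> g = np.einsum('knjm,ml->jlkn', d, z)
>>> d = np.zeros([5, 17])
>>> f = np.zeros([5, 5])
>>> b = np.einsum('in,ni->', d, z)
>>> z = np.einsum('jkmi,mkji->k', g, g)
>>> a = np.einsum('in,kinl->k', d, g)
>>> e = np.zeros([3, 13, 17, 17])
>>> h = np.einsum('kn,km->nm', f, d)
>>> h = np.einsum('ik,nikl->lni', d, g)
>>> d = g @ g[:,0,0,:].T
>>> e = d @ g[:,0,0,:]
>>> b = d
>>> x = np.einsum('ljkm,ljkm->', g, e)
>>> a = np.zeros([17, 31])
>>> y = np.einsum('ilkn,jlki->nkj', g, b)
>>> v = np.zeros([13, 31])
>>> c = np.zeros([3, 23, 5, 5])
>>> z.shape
(5,)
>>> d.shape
(17, 5, 17, 17)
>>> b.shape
(17, 5, 17, 17)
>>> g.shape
(17, 5, 17, 3)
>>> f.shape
(5, 5)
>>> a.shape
(17, 31)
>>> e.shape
(17, 5, 17, 3)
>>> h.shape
(3, 17, 5)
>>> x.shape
()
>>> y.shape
(3, 17, 17)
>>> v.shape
(13, 31)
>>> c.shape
(3, 23, 5, 5)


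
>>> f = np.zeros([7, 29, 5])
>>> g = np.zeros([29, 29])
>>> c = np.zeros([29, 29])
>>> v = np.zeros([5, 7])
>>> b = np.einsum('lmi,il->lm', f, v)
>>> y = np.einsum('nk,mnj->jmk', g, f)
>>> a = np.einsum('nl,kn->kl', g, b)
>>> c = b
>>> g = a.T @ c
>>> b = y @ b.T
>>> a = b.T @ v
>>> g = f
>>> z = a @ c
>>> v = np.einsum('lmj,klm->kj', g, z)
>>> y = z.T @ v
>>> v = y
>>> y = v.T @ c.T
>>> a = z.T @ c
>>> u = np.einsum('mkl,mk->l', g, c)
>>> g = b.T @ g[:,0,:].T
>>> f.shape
(7, 29, 5)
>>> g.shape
(7, 7, 7)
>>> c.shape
(7, 29)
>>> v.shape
(29, 7, 5)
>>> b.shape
(5, 7, 7)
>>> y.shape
(5, 7, 7)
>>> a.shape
(29, 7, 29)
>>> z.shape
(7, 7, 29)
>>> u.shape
(5,)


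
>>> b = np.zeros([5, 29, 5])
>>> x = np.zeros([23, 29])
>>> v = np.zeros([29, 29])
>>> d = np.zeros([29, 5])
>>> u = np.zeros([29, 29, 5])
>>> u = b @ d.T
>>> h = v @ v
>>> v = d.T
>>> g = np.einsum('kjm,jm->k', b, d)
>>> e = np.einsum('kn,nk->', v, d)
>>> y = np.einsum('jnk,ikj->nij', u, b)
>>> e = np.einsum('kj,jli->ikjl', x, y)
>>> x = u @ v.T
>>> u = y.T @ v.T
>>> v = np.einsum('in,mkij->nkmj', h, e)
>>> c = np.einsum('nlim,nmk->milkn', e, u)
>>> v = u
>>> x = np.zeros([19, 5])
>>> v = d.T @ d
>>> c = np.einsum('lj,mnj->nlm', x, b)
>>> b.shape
(5, 29, 5)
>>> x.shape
(19, 5)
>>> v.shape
(5, 5)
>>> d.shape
(29, 5)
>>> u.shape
(5, 5, 5)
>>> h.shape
(29, 29)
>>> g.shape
(5,)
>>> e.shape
(5, 23, 29, 5)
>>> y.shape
(29, 5, 5)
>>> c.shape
(29, 19, 5)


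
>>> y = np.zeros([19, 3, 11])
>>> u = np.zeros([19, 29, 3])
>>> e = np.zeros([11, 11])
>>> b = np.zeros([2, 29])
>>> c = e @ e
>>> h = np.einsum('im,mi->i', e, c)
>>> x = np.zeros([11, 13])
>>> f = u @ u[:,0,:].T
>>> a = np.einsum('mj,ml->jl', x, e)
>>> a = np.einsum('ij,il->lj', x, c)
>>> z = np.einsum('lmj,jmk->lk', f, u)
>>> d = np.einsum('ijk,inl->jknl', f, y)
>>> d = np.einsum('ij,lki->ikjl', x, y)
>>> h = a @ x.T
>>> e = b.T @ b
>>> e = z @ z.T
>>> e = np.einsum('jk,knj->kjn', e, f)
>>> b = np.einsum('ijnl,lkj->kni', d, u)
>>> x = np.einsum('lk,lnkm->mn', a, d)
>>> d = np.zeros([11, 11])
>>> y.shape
(19, 3, 11)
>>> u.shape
(19, 29, 3)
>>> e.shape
(19, 19, 29)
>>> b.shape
(29, 13, 11)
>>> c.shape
(11, 11)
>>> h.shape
(11, 11)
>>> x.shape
(19, 3)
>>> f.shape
(19, 29, 19)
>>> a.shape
(11, 13)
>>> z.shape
(19, 3)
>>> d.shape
(11, 11)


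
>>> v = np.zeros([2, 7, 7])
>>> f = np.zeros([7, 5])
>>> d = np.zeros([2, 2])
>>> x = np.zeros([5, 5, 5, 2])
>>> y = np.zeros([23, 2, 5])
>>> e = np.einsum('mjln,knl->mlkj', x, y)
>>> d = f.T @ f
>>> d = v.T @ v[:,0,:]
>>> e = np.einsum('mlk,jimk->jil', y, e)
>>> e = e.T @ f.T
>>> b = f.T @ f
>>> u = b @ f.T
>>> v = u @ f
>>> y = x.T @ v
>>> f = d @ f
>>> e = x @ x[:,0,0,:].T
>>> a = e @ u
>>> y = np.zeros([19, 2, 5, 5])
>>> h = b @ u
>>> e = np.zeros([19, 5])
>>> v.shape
(5, 5)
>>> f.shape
(7, 7, 5)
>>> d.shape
(7, 7, 7)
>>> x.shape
(5, 5, 5, 2)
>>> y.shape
(19, 2, 5, 5)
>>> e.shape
(19, 5)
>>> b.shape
(5, 5)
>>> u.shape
(5, 7)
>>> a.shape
(5, 5, 5, 7)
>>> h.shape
(5, 7)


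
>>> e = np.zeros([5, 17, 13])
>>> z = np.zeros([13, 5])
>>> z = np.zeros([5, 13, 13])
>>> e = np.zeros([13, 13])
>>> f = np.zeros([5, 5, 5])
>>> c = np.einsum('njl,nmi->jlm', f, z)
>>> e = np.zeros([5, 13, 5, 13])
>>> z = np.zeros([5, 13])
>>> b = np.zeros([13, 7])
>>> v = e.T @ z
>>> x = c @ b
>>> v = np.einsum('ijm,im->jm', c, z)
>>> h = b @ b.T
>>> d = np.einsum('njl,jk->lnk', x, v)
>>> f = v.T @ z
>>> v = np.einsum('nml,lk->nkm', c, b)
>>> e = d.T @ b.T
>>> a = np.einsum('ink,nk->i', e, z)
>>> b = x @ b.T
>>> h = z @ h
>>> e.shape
(13, 5, 13)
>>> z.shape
(5, 13)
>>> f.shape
(13, 13)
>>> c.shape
(5, 5, 13)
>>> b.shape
(5, 5, 13)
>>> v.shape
(5, 7, 5)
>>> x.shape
(5, 5, 7)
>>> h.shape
(5, 13)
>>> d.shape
(7, 5, 13)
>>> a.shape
(13,)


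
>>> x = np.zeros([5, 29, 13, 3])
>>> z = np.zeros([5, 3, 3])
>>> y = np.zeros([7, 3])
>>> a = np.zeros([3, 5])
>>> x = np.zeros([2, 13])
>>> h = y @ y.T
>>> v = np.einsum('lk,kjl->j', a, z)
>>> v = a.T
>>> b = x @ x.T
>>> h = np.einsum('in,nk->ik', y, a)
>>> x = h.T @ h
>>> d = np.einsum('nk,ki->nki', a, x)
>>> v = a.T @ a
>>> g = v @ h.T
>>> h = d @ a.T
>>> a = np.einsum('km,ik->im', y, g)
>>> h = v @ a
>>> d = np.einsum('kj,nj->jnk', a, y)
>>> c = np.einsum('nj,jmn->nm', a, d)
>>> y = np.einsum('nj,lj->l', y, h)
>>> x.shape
(5, 5)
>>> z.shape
(5, 3, 3)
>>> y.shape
(5,)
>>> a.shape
(5, 3)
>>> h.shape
(5, 3)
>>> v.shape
(5, 5)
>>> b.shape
(2, 2)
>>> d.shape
(3, 7, 5)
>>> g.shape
(5, 7)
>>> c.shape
(5, 7)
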